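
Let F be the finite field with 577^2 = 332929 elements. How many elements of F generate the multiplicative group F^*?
There are φ(332928) = 104448 primitive elements

F_q^* is cyclic of order q - 1 = 332928. A cyclic group of order m has exactly φ(m) generators. Here m = 332928 = 2^7 · 3^2 · 17^2, so the number of primitive elements is φ(332928) = 104448.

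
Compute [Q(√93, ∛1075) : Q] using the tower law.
[Q(√93, ∛1075) : Q] = 6

Let L = Q(√93, ∛1075). Since Q(√93) ⊂ L and [Q(√93):Q] = 2, the tower law gives 2 | [L:Q]. Likewise Q(∛1075) ⊂ L with [Q(∛1075):Q] = 3 (because 1075 is not a perfect cube), so 3 | [L:Q]. As gcd(2,3) = 1, [L:Q] is divisible by 6. Conversely L is generated over Q by √93 and ∛1075, so [L:Q] ≤ 2·3 = 6. Therefore [Q(√93, ∛1075) : Q] = 6.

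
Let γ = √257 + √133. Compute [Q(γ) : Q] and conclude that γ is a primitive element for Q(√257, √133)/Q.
[Q(γ) : Q] = 4 (equivalently, Q(γ) = Q(√257, √133))

Obviously Q(γ) ⊆ Q(√257, √133), and [Q(√257, √133):Q] = 4 (since 257, 133 are distinct squarefree integers > 1 with 34181 not a perfect square). To show equality we compute the minimal polynomial of γ. From γ = √257 + √133: γ^2 = 257 + 2√(34181) + 133 = 390 + 2√(34181), so γ^2 - 390 = 2√(34181); squaring, (γ^2 - 390)^2 = 4·34181, i.e. γ^4 - 780γ^2 + 152100 - 136724 = 0, i.e. γ^4 - 780γ^2 + 15376 = 0. So γ is a root of x^4 - 780x^2 + 15376. This polynomial is irreducible over Q: it has no rational root (each ±√257 ± √133 is irrational), and any factorization into two quadratics over Q would force √(34181) ∈ Q (pairing opposite roots) or √257, √133 ∈ Q (other pairings), all impossible. Hence [Q(γ):Q] = 4 = [Q(√257, √133):Q], so Q(γ) = Q(√257, √133).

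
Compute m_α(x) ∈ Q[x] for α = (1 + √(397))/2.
m_α(x) = x^2 - x - 99

From 2α - 1 = √(397), squaring gives (2α - 1)^2 = 397, i.e. 4α^2 - 4α + 1 = 397, so α^2 - α + (1 - 397)/4 = 0. Since 397 ≡ 1 (mod 4), (1 - 397)/4 = -99 ∈ Z. The polynomial x^2 - x - 99 has discriminant 1 - 4·(-99) = 397, which is not a perfect square in Q (d = 397 is squarefree and ≠ 1), so x^2 - x - 99 is irreducible over Q. It is the minimal polynomial of α.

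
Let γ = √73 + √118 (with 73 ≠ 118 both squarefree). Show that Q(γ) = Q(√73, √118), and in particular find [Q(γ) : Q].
[Q(γ) : Q] = 4 (equivalently, Q(γ) = Q(√73, √118))

Obviously Q(γ) ⊆ Q(√73, √118), and [Q(√73, √118):Q] = 4 (since 73, 118 are distinct squarefree integers > 1 with 8614 not a perfect square). To show equality we compute the minimal polynomial of γ. From γ = √73 + √118: γ^2 = 73 + 2√(8614) + 118 = 191 + 2√(8614), so γ^2 - 191 = 2√(8614); squaring, (γ^2 - 191)^2 = 4·8614, i.e. γ^4 - 382γ^2 + 36481 - 34456 = 0, i.e. γ^4 - 382γ^2 + 2025 = 0. So γ is a root of x^4 - 382x^2 + 2025. This polynomial is irreducible over Q: it has no rational root (each ±√73 ± √118 is irrational), and any factorization into two quadratics over Q would force √(8614) ∈ Q (pairing opposite roots) or √73, √118 ∈ Q (other pairings), all impossible. Hence [Q(γ):Q] = 4 = [Q(√73, √118):Q], so Q(γ) = Q(√73, √118).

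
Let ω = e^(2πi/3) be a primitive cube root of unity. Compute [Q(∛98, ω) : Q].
[Q(∛98, ω) : Q] = 6

[Q(∛98):Q] = 3 (min poly x^3 - 98, irreducible since 98 is not a perfect cube). [Q(ω):Q] = 2 (min poly x^2 + x + 1). Since Q(∛98) ⊂ R and ω ∉ R, we have ω ∉ Q(∛98), so x^2 + x + 1 remains irreducible over Q(∛98) and [Q(∛98, ω) : Q(∛98)] = 2. By the tower law, [Q(∛98, ω) : Q] = 3 · 2 = 6. (In fact Q(∛98, ω) is the splitting field of x^3 - 98 over Q.)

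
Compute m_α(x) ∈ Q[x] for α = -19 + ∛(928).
m_α(x) = x^3 + 57x^2 + 1083x + 5931

Set β = α + 19 = ∛(928), so β^3 = 928. Then (α + 19)^3 - 928 = 0, i.e. α is a root of g(x) = (x + 19)^3 - 928 = x^3 + 57x^2 + 1083x + 5931. Since g(x) = h(x + 19) where h(x) = x^3 - 928, and h is irreducible over Q (because 928 is not a perfect cube, so h has no rational root, and a monic cubic with no rational root is irreducible), g is also irreducible (irreducibility is preserved under the substitution x → x + 19). Hence m_α(x) = x^3 + 57x^2 + 1083x + 5931.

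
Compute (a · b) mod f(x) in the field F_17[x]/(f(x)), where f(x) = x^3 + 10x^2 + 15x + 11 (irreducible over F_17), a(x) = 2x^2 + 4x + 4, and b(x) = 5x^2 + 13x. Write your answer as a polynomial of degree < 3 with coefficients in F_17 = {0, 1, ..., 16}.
a · b ≡ 3x^2 + 4x + 16 (mod f(x))

Multiply in F_17[x]: a(x)·b(x) = (2x^2 + 4x + 4)·(5x^2 + 13x) = 10x^4 + 12x^3 + 4x^2 + x. This has degree ≥ 3, so divide by f(x) over F_17: 10x^4 + 12x^3 + 4x^2 + x = (10x + 14)·(x^3 + 10x^2 + 15x + 11) + (3x^2 + 4x + 16). Hence a·b ≡ 3x^2 + 4x + 16 (mod f). (F_17[x]/(f) is a field with 17^3 = 4913 elements since f is irreducible of degree 3.)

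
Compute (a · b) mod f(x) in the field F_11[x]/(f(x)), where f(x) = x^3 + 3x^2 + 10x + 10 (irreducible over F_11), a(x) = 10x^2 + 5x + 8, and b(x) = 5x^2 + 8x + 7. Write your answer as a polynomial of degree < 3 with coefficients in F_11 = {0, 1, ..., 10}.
a · b ≡ 5x^2 + 5x (mod f(x))

Multiply in F_11[x]: a(x)·b(x) = (10x^2 + 5x + 8)·(5x^2 + 8x + 7) = 6x^4 + 6x^3 + 7x^2 + 1. This has degree ≥ 3, so divide by f(x) over F_11: 6x^4 + 6x^3 + 7x^2 + 1 = (6x + 10)·(x^3 + 3x^2 + 10x + 10) + (5x^2 + 5x). Hence a·b ≡ 5x^2 + 5x (mod f). (F_11[x]/(f) is a field with 11^3 = 1331 elements since f is irreducible of degree 3.)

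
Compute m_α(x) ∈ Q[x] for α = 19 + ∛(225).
m_α(x) = x^3 - 57x^2 + 1083x - 7084

Set β = α - 19 = ∛(225), so β^3 = 225. Then (α - 19)^3 - 225 = 0, i.e. α is a root of g(x) = (x - 19)^3 - 225 = x^3 - 57x^2 + 1083x - 7084. Since g(x) = h(x - 19) where h(x) = x^3 - 225, and h is irreducible over Q (because 225 is not a perfect cube, so h has no rational root, and a monic cubic with no rational root is irreducible), g is also irreducible (irreducibility is preserved under the substitution x → x - 19). Hence m_α(x) = x^3 - 57x^2 + 1083x - 7084.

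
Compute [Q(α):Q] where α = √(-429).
[Q(α):Q] = 2

[Q(α):Q] equals the degree of the minimal polynomial of α. Here α^2 = -429 and x^2 + 429 is irreducible (d = -429 is squarefree, ≠ 1, hence not a square), so deg(m_α) = 2. Thus [Q(α):Q] = 2.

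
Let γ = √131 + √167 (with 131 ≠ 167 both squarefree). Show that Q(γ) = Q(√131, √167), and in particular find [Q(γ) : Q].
[Q(γ) : Q] = 4 (equivalently, Q(γ) = Q(√131, √167))

Obviously Q(γ) ⊆ Q(√131, √167), and [Q(√131, √167):Q] = 4 (since 131, 167 are distinct squarefree integers > 1 with 21877 not a perfect square). To show equality we compute the minimal polynomial of γ. From γ = √131 + √167: γ^2 = 131 + 2√(21877) + 167 = 298 + 2√(21877), so γ^2 - 298 = 2√(21877); squaring, (γ^2 - 298)^2 = 4·21877, i.e. γ^4 - 596γ^2 + 88804 - 87508 = 0, i.e. γ^4 - 596γ^2 + 1296 = 0. So γ is a root of x^4 - 596x^2 + 1296. This polynomial is irreducible over Q: it has no rational root (each ±√131 ± √167 is irrational), and any factorization into two quadratics over Q would force √(21877) ∈ Q (pairing opposite roots) or √131, √167 ∈ Q (other pairings), all impossible. Hence [Q(γ):Q] = 4 = [Q(√131, √167):Q], so Q(γ) = Q(√131, √167).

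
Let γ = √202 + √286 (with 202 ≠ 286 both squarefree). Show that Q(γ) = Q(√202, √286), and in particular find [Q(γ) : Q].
[Q(γ) : Q] = 4 (equivalently, Q(γ) = Q(√202, √286))

Obviously Q(γ) ⊆ Q(√202, √286), and [Q(√202, √286):Q] = 4 (since 202, 286 are distinct squarefree integers > 1 with 57772 not a perfect square). To show equality we compute the minimal polynomial of γ. From γ = √202 + √286: γ^2 = 202 + 2√(57772) + 286 = 488 + 2√(57772), so γ^2 - 488 = 2√(57772); squaring, (γ^2 - 488)^2 = 4·57772, i.e. γ^4 - 976γ^2 + 238144 - 231088 = 0, i.e. γ^4 - 976γ^2 + 7056 = 0. So γ is a root of x^4 - 976x^2 + 7056. This polynomial is irreducible over Q: it has no rational root (each ±√202 ± √286 is irrational), and any factorization into two quadratics over Q would force √(57772) ∈ Q (pairing opposite roots) or √202, √286 ∈ Q (other pairings), all impossible. Hence [Q(γ):Q] = 4 = [Q(√202, √286):Q], so Q(γ) = Q(√202, √286).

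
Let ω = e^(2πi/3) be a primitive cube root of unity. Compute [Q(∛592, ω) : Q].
[Q(∛592, ω) : Q] = 6

[Q(∛592):Q] = 3 (min poly x^3 - 592, irreducible since 592 is not a perfect cube). [Q(ω):Q] = 2 (min poly x^2 + x + 1). Since Q(∛592) ⊂ R and ω ∉ R, we have ω ∉ Q(∛592), so x^2 + x + 1 remains irreducible over Q(∛592) and [Q(∛592, ω) : Q(∛592)] = 2. By the tower law, [Q(∛592, ω) : Q] = 3 · 2 = 6. (In fact Q(∛592, ω) is the splitting field of x^3 - 592 over Q.)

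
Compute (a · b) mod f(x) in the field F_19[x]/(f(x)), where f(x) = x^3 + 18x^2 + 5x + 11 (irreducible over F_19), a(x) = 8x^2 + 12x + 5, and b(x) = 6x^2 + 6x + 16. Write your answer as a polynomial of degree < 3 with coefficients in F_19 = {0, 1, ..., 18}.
a · b ≡ 6x^2 + 13x + 18 (mod f(x))

Multiply in F_19[x]: a(x)·b(x) = (8x^2 + 12x + 5)·(6x^2 + 6x + 16) = 10x^4 + 6x^3 + 2x^2 + 13x + 4. This has degree ≥ 3, so divide by f(x) over F_19: 10x^4 + 6x^3 + 2x^2 + 13x + 4 = (10x + 16)·(x^3 + 18x^2 + 5x + 11) + (6x^2 + 13x + 18). Hence a·b ≡ 6x^2 + 13x + 18 (mod f). (F_19[x]/(f) is a field with 19^3 = 6859 elements since f is irreducible of degree 3.)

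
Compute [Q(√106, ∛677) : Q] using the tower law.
[Q(√106, ∛677) : Q] = 6

Let L = Q(√106, ∛677). Since Q(√106) ⊂ L and [Q(√106):Q] = 2, the tower law gives 2 | [L:Q]. Likewise Q(∛677) ⊂ L with [Q(∛677):Q] = 3 (because 677 is not a perfect cube), so 3 | [L:Q]. As gcd(2,3) = 1, [L:Q] is divisible by 6. Conversely L is generated over Q by √106 and ∛677, so [L:Q] ≤ 2·3 = 6. Therefore [Q(√106, ∛677) : Q] = 6.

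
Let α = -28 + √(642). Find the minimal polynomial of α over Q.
m_α(x) = x^2 + 56x + 142

From α + 28 = √(642), squaring gives (α + 28)^2 = 642, i.e. α^2 + 56α + 784 = 642, so α^2 + 56α + 142 = 0. The discriminant of x^2 + 56x + 142 is (56)^2 - 4·(142) = 3136 - 568 = 2568, and 4·(642) is not a perfect square in Q since 642 is squarefree and ≠ 1. Hence x^2 + 56x + 142 is irreducible over Q and is the minimal polynomial of α.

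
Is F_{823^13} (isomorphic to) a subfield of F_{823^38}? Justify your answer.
No: F_{823^13} is not a subfield of F_{823^38}

F_{p^m} embeds in F_{p^n} iff m | n. Here 13 ∤ 38 (since 38 = 2·13 + 12 with remainder 12 ≠ 0), so F_{823^13} is not a subfield of F_{823^38}. Equivalently: if it were, the tower law would give 13 = [F_{823^13}:F_823] dividing [F_{823^38}:F_823] = 38, contradiction.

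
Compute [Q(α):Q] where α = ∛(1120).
[Q(α):Q] = 3

The minimal polynomial of α is x^3 - 1120, irreducible over Q since 1120 is not a perfect cube (so x^3 - 1120 has no rational root). Hence [Q(α):Q] = deg(m_α) = 3.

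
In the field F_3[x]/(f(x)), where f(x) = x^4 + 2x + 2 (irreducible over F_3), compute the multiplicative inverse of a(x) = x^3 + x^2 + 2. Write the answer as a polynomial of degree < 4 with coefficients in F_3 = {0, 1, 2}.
a(x)^(-1) ≡ 2x^3 + 2x^2 + x + 2 (mod f(x))

Since f is irreducible over F_3, F_3[x]/(f) is a field and a(x) ≠ 0 has an inverse. Apply the extended Euclidean algorithm to f(x) and a(x) in F_3[x]: f(x) = (x + 2)·a(x) + (x^2 + 1);  a(x) = (x + 1)·(x^2 + 1) + (2x + 1);  (x^2 + 1) = (2x + 2)·(2x + 1) + (2). The last nonzero remainder is the constant 2 = gcd(f, a) in F_3. Back-substituting through the division chain expresses 2 = s(x)·a(x) + t(x)·f(x) with s(x) ≡ x^3 + x^2 + 2x + 1 (mod f), so (x^3 + x^2 + 2x + 1)·a(x) ≡ 2 (mod f). Multiplying by 2^(-1) ≡ 2 in F_3 gives a(x)^(-1) ≡ 2·(x^3 + x^2 + 2x + 1) ≡ 2x^3 + 2x^2 + x + 2 (mod f). Check: (x^3 + x^2 + 2)·(2x^3 + 2x^2 + x + 2) = 2x^6 + x^5 + x^3 + 2x + 1 ≡ 1 (mod x^4 + 2x + 2).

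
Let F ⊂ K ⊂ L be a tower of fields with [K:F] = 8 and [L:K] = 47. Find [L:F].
[L:F] = 376

The tower law says that for any tower of field extensions F ⊂ K ⊂ L with finite degrees, [L:F] = [L:K] · [K:F]. Here this gives [L:F] = 47 · 8 = 376.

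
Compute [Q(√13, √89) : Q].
[Q(√13, √89) : Q] = 4

[Q(√13):Q] = 2 (min poly x^2 - 13, irreducible since 13 is squarefree > 1). For the top step, suppose √89 ∈ Q(√13), say √89 = c + d√13 with c, d ∈ Q. Squaring: 89 = c^2 + 13d^2 + 2cd√13. Since √13 ∉ Q this forces 2cd = 0. If d = 0 then √89 = c ∈ Q, contradicting 89 squarefree > 1. If c = 0 then 89 = 13d^2, so 13·89 = (13d)^2 is a perfect square in Q — but 13·89 = 1157 is not a perfect square (since 13 and 89 are distinct squarefree integers). Contradiction. Hence √89 ∉ Q(√13), so x^2 - 89 stays irreducible over Q(√13) and [Q(√13, √89) : Q(√13)] = 2. By the tower law, [Q(√13, √89) : Q] = 2 · 2 = 4.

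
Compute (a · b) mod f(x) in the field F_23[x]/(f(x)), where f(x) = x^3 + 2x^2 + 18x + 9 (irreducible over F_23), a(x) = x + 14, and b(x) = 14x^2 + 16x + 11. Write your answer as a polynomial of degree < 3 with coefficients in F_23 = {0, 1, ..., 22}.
a · b ≡ 6x + 5 (mod f(x))

Multiply in F_23[x]: a(x)·b(x) = (x + 14)·(14x^2 + 16x + 11) = 14x^3 + 5x^2 + 5x + 16. This has degree ≥ 3, so divide by f(x) over F_23: 14x^3 + 5x^2 + 5x + 16 = (14)·(x^3 + 2x^2 + 18x + 9) + (6x + 5). Hence a·b ≡ 6x + 5 (mod f). (F_23[x]/(f) is a field with 23^3 = 12167 elements since f is irreducible of degree 3.)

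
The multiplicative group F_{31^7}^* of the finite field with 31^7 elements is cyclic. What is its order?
|F_{31^7}^*| = 27512614110

F_{31^7} has 31^7 = 27512614111 elements; its multiplicative group consists of all nonzero elements, so |F_{31^7}^*| = 27512614111 - 1 = 27512614110. (It is cyclic since any finite subgroup of the multiplicative group of a field is cyclic.)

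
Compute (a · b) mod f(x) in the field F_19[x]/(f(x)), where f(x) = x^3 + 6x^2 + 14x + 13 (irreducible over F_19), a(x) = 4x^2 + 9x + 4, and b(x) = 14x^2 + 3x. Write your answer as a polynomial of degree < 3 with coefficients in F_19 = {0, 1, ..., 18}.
a · b ≡ 12x^2 + 4x + 9 (mod f(x))

Multiply in F_19[x]: a(x)·b(x) = (4x^2 + 9x + 4)·(14x^2 + 3x) = 18x^4 + 5x^3 + 7x^2 + 12x. This has degree ≥ 3, so divide by f(x) over F_19: 18x^4 + 5x^3 + 7x^2 + 12x = (18x + 11)·(x^3 + 6x^2 + 14x + 13) + (12x^2 + 4x + 9). Hence a·b ≡ 12x^2 + 4x + 9 (mod f). (F_19[x]/(f) is a field with 19^3 = 6859 elements since f is irreducible of degree 3.)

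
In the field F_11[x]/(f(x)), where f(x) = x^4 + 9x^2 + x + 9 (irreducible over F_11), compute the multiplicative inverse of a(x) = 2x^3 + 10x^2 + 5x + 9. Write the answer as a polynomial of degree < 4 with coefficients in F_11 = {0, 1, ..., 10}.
a(x)^(-1) ≡ 9x^3 + 6x^2 + 9x + 10 (mod f(x))

Since f is irreducible over F_11, F_11[x]/(f) is a field and a(x) ≠ 0 has an inverse. Apply the extended Euclidean algorithm to f(x) and a(x) in F_11[x]: f(x) = (6x + 3)·a(x) + (4x^2 + 9x + 4);  a(x) = (6x)·(4x^2 + 9x + 4) + (3x + 9);  (4x^2 + 9x + 4) = (5x + 10)·(3x + 9) + (2). The last nonzero remainder is the constant 2 = gcd(f, a) in F_11. Back-substituting through the division chain expresses 2 = s(x)·a(x) + t(x)·f(x) with s(x) ≡ 7x^3 + x^2 + 7x + 9 (mod f), so (7x^3 + x^2 + 7x + 9)·a(x) ≡ 2 (mod f). Multiplying by 2^(-1) ≡ 6 in F_11 gives a(x)^(-1) ≡ 6·(7x^3 + x^2 + 7x + 9) ≡ 9x^3 + 6x^2 + 9x + 10 (mod f). Check: (2x^3 + 10x^2 + 5x + 9)·(9x^3 + 6x^2 + 9x + 10) = 7x^6 + 3x^5 + 2x^4 + x^3 + x^2 + 10x + 2 ≡ 1 (mod x^4 + 9x^2 + x + 9).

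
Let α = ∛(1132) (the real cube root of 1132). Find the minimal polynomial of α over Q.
m_α(x) = x^3 - 1132

α satisfies α^3 = 1132, so x^3 - 1132 annihilates α. By the rational root test, a rational root p/q (in lowest terms) of x^3 - 1132 would satisfy p^3 = 1132 q^3, forcing q = 1 and p^3 = 1132; but 1132 is not a perfect cube, contradiction. A monic cubic over Q with no rational root is irreducible (any nontrivial factorization would include a linear factor). Hence x^3 - 1132 is the minimal polynomial of α, and in particular [Q(α):Q] = 3.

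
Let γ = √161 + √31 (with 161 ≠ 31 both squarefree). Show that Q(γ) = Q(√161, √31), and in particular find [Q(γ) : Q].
[Q(γ) : Q] = 4 (equivalently, Q(γ) = Q(√161, √31))

Obviously Q(γ) ⊆ Q(√161, √31), and [Q(√161, √31):Q] = 4 (since 161, 31 are distinct squarefree integers > 1 with 4991 not a perfect square). To show equality we compute the minimal polynomial of γ. From γ = √161 + √31: γ^2 = 161 + 2√(4991) + 31 = 192 + 2√(4991), so γ^2 - 192 = 2√(4991); squaring, (γ^2 - 192)^2 = 4·4991, i.e. γ^4 - 384γ^2 + 36864 - 19964 = 0, i.e. γ^4 - 384γ^2 + 16900 = 0. So γ is a root of x^4 - 384x^2 + 16900. This polynomial is irreducible over Q: it has no rational root (each ±√161 ± √31 is irrational), and any factorization into two quadratics over Q would force √(4991) ∈ Q (pairing opposite roots) or √161, √31 ∈ Q (other pairings), all impossible. Hence [Q(γ):Q] = 4 = [Q(√161, √31):Q], so Q(γ) = Q(√161, √31).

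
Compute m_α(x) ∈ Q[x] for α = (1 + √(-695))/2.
m_α(x) = x^2 - x + 174

From 2α - 1 = √(-695), squaring gives (2α - 1)^2 = -695, i.e. 4α^2 - 4α + 1 = -695, so α^2 - α + (1 + 695)/4 = 0. Since -695 ≡ 1 (mod 4), (1 + 695)/4 = 174 ∈ Z. The polynomial x^2 - x + 174 has discriminant 1 - 4·(174) = -695, which is not a perfect square in Q (d = -695 is squarefree and ≠ 1), so x^2 - x + 174 is irreducible over Q. It is the minimal polynomial of α.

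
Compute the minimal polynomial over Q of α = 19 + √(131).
m_α(x) = x^2 - 38x + 230

From α - 19 = √(131), squaring gives (α - 19)^2 = 131, i.e. α^2 - 38α + 361 = 131, so α^2 - 38α + 230 = 0. The discriminant of x^2 - 38x + 230 is (-38)^2 - 4·(230) = 1444 - 920 = 524, and 4·(131) is not a perfect square in Q since 131 is squarefree and ≠ 1. Hence x^2 - 38x + 230 is irreducible over Q and is the minimal polynomial of α.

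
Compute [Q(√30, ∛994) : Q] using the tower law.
[Q(√30, ∛994) : Q] = 6

Let L = Q(√30, ∛994). Since Q(√30) ⊂ L and [Q(√30):Q] = 2, the tower law gives 2 | [L:Q]. Likewise Q(∛994) ⊂ L with [Q(∛994):Q] = 3 (because 994 is not a perfect cube), so 3 | [L:Q]. As gcd(2,3) = 1, [L:Q] is divisible by 6. Conversely L is generated over Q by √30 and ∛994, so [L:Q] ≤ 2·3 = 6. Therefore [Q(√30, ∛994) : Q] = 6.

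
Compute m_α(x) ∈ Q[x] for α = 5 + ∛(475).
m_α(x) = x^3 - 15x^2 + 75x - 600

Set β = α - 5 = ∛(475), so β^3 = 475. Then (α - 5)^3 - 475 = 0, i.e. α is a root of g(x) = (x - 5)^3 - 475 = x^3 - 15x^2 + 75x - 600. Since g(x) = h(x - 5) where h(x) = x^3 - 475, and h is irreducible over Q (because 475 is not a perfect cube, so h has no rational root, and a monic cubic with no rational root is irreducible), g is also irreducible (irreducibility is preserved under the substitution x → x - 5). Hence m_α(x) = x^3 - 15x^2 + 75x - 600.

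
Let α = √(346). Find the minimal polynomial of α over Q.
m_α(x) = x^2 - 346

α satisfies α^2 - 346 = 0, so x^2 - 346 annihilates α. Since d = 346 is squarefree and ≠ 1, it is not a perfect square in Q, so x^2 - 346 has no rational root and is therefore irreducible over Q (a degree-2 polynomial over a field is irreducible iff it has no root). Hence m_α(x) = x^2 - 346.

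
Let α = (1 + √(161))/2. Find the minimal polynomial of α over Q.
m_α(x) = x^2 - x - 40

From 2α - 1 = √(161), squaring gives (2α - 1)^2 = 161, i.e. 4α^2 - 4α + 1 = 161, so α^2 - α + (1 - 161)/4 = 0. Since 161 ≡ 1 (mod 4), (1 - 161)/4 = -40 ∈ Z. The polynomial x^2 - x - 40 has discriminant 1 - 4·(-40) = 161, which is not a perfect square in Q (d = 161 is squarefree and ≠ 1), so x^2 - x - 40 is irreducible over Q. It is the minimal polynomial of α.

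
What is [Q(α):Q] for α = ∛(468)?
[Q(α):Q] = 3

The minimal polynomial of α is x^3 - 468, irreducible over Q since 468 is not a perfect cube (so x^3 - 468 has no rational root). Hence [Q(α):Q] = deg(m_α) = 3.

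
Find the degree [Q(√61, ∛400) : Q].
[Q(√61, ∛400) : Q] = 6

Let L = Q(√61, ∛400). Since Q(√61) ⊂ L and [Q(√61):Q] = 2, the tower law gives 2 | [L:Q]. Likewise Q(∛400) ⊂ L with [Q(∛400):Q] = 3 (because 400 is not a perfect cube), so 3 | [L:Q]. As gcd(2,3) = 1, [L:Q] is divisible by 6. Conversely L is generated over Q by √61 and ∛400, so [L:Q] ≤ 2·3 = 6. Therefore [Q(√61, ∛400) : Q] = 6.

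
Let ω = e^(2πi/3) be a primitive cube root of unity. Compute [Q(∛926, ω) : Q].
[Q(∛926, ω) : Q] = 6

[Q(∛926):Q] = 3 (min poly x^3 - 926, irreducible since 926 is not a perfect cube). [Q(ω):Q] = 2 (min poly x^2 + x + 1). Since Q(∛926) ⊂ R and ω ∉ R, we have ω ∉ Q(∛926), so x^2 + x + 1 remains irreducible over Q(∛926) and [Q(∛926, ω) : Q(∛926)] = 2. By the tower law, [Q(∛926, ω) : Q] = 3 · 2 = 6. (In fact Q(∛926, ω) is the splitting field of x^3 - 926 over Q.)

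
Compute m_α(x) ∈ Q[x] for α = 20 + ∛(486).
m_α(x) = x^3 - 60x^2 + 1200x - 8486

Set β = α - 20 = ∛(486), so β^3 = 486. Then (α - 20)^3 - 486 = 0, i.e. α is a root of g(x) = (x - 20)^3 - 486 = x^3 - 60x^2 + 1200x - 8486. Since g(x) = h(x - 20) where h(x) = x^3 - 486, and h is irreducible over Q (because 486 is not a perfect cube, so h has no rational root, and a monic cubic with no rational root is irreducible), g is also irreducible (irreducibility is preserved under the substitution x → x - 20). Hence m_α(x) = x^3 - 60x^2 + 1200x - 8486.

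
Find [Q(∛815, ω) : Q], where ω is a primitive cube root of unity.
[Q(∛815, ω) : Q] = 6

[Q(∛815):Q] = 3 (min poly x^3 - 815, irreducible since 815 is not a perfect cube). [Q(ω):Q] = 2 (min poly x^2 + x + 1). Since Q(∛815) ⊂ R and ω ∉ R, we have ω ∉ Q(∛815), so x^2 + x + 1 remains irreducible over Q(∛815) and [Q(∛815, ω) : Q(∛815)] = 2. By the tower law, [Q(∛815, ω) : Q] = 3 · 2 = 6. (In fact Q(∛815, ω) is the splitting field of x^3 - 815 over Q.)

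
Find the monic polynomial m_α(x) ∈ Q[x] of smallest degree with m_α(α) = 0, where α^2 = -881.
m_α(x) = x^2 + 881

α satisfies α^2 + 881 = 0, so x^2 + 881 annihilates α. Since d = -881 is squarefree and ≠ 1, it is not a perfect square in Q, so x^2 + 881 has no rational root and is therefore irreducible over Q (a degree-2 polynomial over a field is irreducible iff it has no root). Hence m_α(x) = x^2 + 881.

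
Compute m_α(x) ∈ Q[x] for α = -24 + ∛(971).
m_α(x) = x^3 + 72x^2 + 1728x + 12853

Set β = α + 24 = ∛(971), so β^3 = 971. Then (α + 24)^3 - 971 = 0, i.e. α is a root of g(x) = (x + 24)^3 - 971 = x^3 + 72x^2 + 1728x + 12853. Since g(x) = h(x + 24) where h(x) = x^3 - 971, and h is irreducible over Q (because 971 is not a perfect cube, so h has no rational root, and a monic cubic with no rational root is irreducible), g is also irreducible (irreducibility is preserved under the substitution x → x + 24). Hence m_α(x) = x^3 + 72x^2 + 1728x + 12853.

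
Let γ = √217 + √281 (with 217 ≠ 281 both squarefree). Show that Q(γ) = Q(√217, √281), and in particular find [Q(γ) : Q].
[Q(γ) : Q] = 4 (equivalently, Q(γ) = Q(√217, √281))

Obviously Q(γ) ⊆ Q(√217, √281), and [Q(√217, √281):Q] = 4 (since 217, 281 are distinct squarefree integers > 1 with 60977 not a perfect square). To show equality we compute the minimal polynomial of γ. From γ = √217 + √281: γ^2 = 217 + 2√(60977) + 281 = 498 + 2√(60977), so γ^2 - 498 = 2√(60977); squaring, (γ^2 - 498)^2 = 4·60977, i.e. γ^4 - 996γ^2 + 248004 - 243908 = 0, i.e. γ^4 - 996γ^2 + 4096 = 0. So γ is a root of x^4 - 996x^2 + 4096. This polynomial is irreducible over Q: it has no rational root (each ±√217 ± √281 is irrational), and any factorization into two quadratics over Q would force √(60977) ∈ Q (pairing opposite roots) or √217, √281 ∈ Q (other pairings), all impossible. Hence [Q(γ):Q] = 4 = [Q(√217, √281):Q], so Q(γ) = Q(√217, √281).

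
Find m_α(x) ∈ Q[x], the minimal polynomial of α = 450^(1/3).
m_α(x) = x^3 - 450

α satisfies α^3 = 450, so x^3 - 450 annihilates α. By the rational root test, a rational root p/q (in lowest terms) of x^3 - 450 would satisfy p^3 = 450 q^3, forcing q = 1 and p^3 = 450; but 450 is not a perfect cube, contradiction. A monic cubic over Q with no rational root is irreducible (any nontrivial factorization would include a linear factor). Hence x^3 - 450 is the minimal polynomial of α, and in particular [Q(α):Q] = 3.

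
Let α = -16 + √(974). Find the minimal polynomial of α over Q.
m_α(x) = x^2 + 32x - 718

From α + 16 = √(974), squaring gives (α + 16)^2 = 974, i.e. α^2 + 32α + 256 = 974, so α^2 + 32α - 718 = 0. The discriminant of x^2 + 32x - 718 is (32)^2 - 4·(-718) = 1024 + 2872 = 3896, and 4·(974) is not a perfect square in Q since 974 is squarefree and ≠ 1. Hence x^2 + 32x - 718 is irreducible over Q and is the minimal polynomial of α.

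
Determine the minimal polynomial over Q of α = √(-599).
m_α(x) = x^2 + 599

α satisfies α^2 + 599 = 0, so x^2 + 599 annihilates α. Since d = -599 is squarefree and ≠ 1, it is not a perfect square in Q, so x^2 + 599 has no rational root and is therefore irreducible over Q (a degree-2 polynomial over a field is irreducible iff it has no root). Hence m_α(x) = x^2 + 599.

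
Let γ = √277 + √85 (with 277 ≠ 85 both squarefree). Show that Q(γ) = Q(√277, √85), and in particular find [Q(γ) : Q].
[Q(γ) : Q] = 4 (equivalently, Q(γ) = Q(√277, √85))

Obviously Q(γ) ⊆ Q(√277, √85), and [Q(√277, √85):Q] = 4 (since 277, 85 are distinct squarefree integers > 1 with 23545 not a perfect square). To show equality we compute the minimal polynomial of γ. From γ = √277 + √85: γ^2 = 277 + 2√(23545) + 85 = 362 + 2√(23545), so γ^2 - 362 = 2√(23545); squaring, (γ^2 - 362)^2 = 4·23545, i.e. γ^4 - 724γ^2 + 131044 - 94180 = 0, i.e. γ^4 - 724γ^2 + 36864 = 0. So γ is a root of x^4 - 724x^2 + 36864. This polynomial is irreducible over Q: it has no rational root (each ±√277 ± √85 is irrational), and any factorization into two quadratics over Q would force √(23545) ∈ Q (pairing opposite roots) or √277, √85 ∈ Q (other pairings), all impossible. Hence [Q(γ):Q] = 4 = [Q(√277, √85):Q], so Q(γ) = Q(√277, √85).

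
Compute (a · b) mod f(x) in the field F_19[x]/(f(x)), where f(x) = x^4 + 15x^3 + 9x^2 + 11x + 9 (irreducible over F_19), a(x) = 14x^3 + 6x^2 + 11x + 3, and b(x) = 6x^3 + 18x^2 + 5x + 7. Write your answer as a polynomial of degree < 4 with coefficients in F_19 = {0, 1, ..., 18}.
a · b ≡ 11x^3 + 2x^2 + 12x + 6 (mod f(x))

Multiply in F_19[x]: a(x)·b(x) = (14x^3 + 6x^2 + 11x + 3)·(6x^3 + 18x^2 + 5x + 7) = 8x^6 + 3x^5 + 16x^4 + 2x^3 + 18x^2 + 16x + 2. This has degree ≥ 4, so divide by f(x) over F_19: 8x^6 + 3x^5 + 16x^4 + 2x^3 + 18x^2 + 16x + 2 = (8x^2 + 16x + 8)·(x^4 + 15x^3 + 9x^2 + 11x + 9) + (11x^3 + 2x^2 + 12x + 6). Hence a·b ≡ 11x^3 + 2x^2 + 12x + 6 (mod f). (F_19[x]/(f) is a field with 19^4 = 130321 elements since f is irreducible of degree 4.)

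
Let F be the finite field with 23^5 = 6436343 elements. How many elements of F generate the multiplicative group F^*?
There are φ(6436342) = 2925600 primitive elements

F_q^* is cyclic of order q - 1 = 6436342. A cyclic group of order m has exactly φ(m) generators. Here m = 6436342 = 2 · 11 · 292561, so the number of primitive elements is φ(6436342) = 2925600.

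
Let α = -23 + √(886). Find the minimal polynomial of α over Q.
m_α(x) = x^2 + 46x - 357

From α + 23 = √(886), squaring gives (α + 23)^2 = 886, i.e. α^2 + 46α + 529 = 886, so α^2 + 46α - 357 = 0. The discriminant of x^2 + 46x - 357 is (46)^2 - 4·(-357) = 2116 + 1428 = 3544, and 4·(886) is not a perfect square in Q since 886 is squarefree and ≠ 1. Hence x^2 + 46x - 357 is irreducible over Q and is the minimal polynomial of α.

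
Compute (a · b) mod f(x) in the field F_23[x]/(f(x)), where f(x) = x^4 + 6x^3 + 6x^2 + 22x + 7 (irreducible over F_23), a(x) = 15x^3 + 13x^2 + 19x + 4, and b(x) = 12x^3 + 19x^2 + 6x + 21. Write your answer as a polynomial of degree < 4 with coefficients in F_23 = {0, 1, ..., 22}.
a · b ≡ 13x^3 + 17x^2 + 4x + 12 (mod f(x))

Multiply in F_23[x]: a(x)·b(x) = (15x^3 + 13x^2 + 19x + 4)·(12x^3 + 19x^2 + 6x + 21) = 19x^6 + 4x^5 + 13x^4 + 20x^3 + 3x^2 + 9x + 15. This has degree ≥ 4, so divide by f(x) over F_23: 19x^6 + 4x^5 + 13x^4 + 20x^3 + 3x^2 + 9x + 15 = (19x^2 + 5x + 7)·(x^4 + 6x^3 + 6x^2 + 22x + 7) + (13x^3 + 17x^2 + 4x + 12). Hence a·b ≡ 13x^3 + 17x^2 + 4x + 12 (mod f). (F_23[x]/(f) is a field with 23^4 = 279841 elements since f is irreducible of degree 4.)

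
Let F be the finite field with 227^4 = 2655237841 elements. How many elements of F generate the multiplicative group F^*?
There are φ(2655237840) = 664731648 primitive elements

F_q^* is cyclic of order q - 1 = 2655237840. A cyclic group of order m has exactly φ(m) generators. Here m = 2655237840 = 2^4 · 3 · 5 · 19 · 113 · 5153, so the number of primitive elements is φ(2655237840) = 664731648.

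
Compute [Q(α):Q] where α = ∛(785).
[Q(α):Q] = 3

The minimal polynomial of α is x^3 - 785, irreducible over Q since 785 is not a perfect cube (so x^3 - 785 has no rational root). Hence [Q(α):Q] = deg(m_α) = 3.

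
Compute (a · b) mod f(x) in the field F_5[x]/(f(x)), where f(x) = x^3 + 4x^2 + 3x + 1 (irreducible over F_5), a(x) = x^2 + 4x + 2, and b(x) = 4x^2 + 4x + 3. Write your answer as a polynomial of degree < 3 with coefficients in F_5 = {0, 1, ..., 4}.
a · b ≡ 4x^2 + 4x + 2 (mod f(x))

Multiply in F_5[x]: a(x)·b(x) = (x^2 + 4x + 2)·(4x^2 + 4x + 3) = 4x^4 + 2x^2 + 1. This has degree ≥ 3, so divide by f(x) over F_5: 4x^4 + 2x^2 + 1 = (4x + 4)·(x^3 + 4x^2 + 3x + 1) + (4x^2 + 4x + 2). Hence a·b ≡ 4x^2 + 4x + 2 (mod f). (F_5[x]/(f) is a field with 5^3 = 125 elements since f is irreducible of degree 3.)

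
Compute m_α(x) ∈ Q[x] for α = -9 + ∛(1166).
m_α(x) = x^3 + 27x^2 + 243x - 437

Set β = α + 9 = ∛(1166), so β^3 = 1166. Then (α + 9)^3 - 1166 = 0, i.e. α is a root of g(x) = (x + 9)^3 - 1166 = x^3 + 27x^2 + 243x - 437. Since g(x) = h(x + 9) where h(x) = x^3 - 1166, and h is irreducible over Q (because 1166 is not a perfect cube, so h has no rational root, and a monic cubic with no rational root is irreducible), g is also irreducible (irreducibility is preserved under the substitution x → x + 9). Hence m_α(x) = x^3 + 27x^2 + 243x - 437.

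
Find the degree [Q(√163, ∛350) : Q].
[Q(√163, ∛350) : Q] = 6

Let L = Q(√163, ∛350). Since Q(√163) ⊂ L and [Q(√163):Q] = 2, the tower law gives 2 | [L:Q]. Likewise Q(∛350) ⊂ L with [Q(∛350):Q] = 3 (because 350 is not a perfect cube), so 3 | [L:Q]. As gcd(2,3) = 1, [L:Q] is divisible by 6. Conversely L is generated over Q by √163 and ∛350, so [L:Q] ≤ 2·3 = 6. Therefore [Q(√163, ∛350) : Q] = 6.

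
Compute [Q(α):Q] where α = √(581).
[Q(α):Q] = 2

[Q(α):Q] equals the degree of the minimal polynomial of α. Here α^2 = 581 and x^2 - 581 is irreducible (d = 581 is squarefree, ≠ 1, hence not a square), so deg(m_α) = 2. Thus [Q(α):Q] = 2.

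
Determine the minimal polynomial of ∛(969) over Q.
m_α(x) = x^3 - 969

α satisfies α^3 = 969, so x^3 - 969 annihilates α. By the rational root test, a rational root p/q (in lowest terms) of x^3 - 969 would satisfy p^3 = 969 q^3, forcing q = 1 and p^3 = 969; but 969 is not a perfect cube, contradiction. A monic cubic over Q with no rational root is irreducible (any nontrivial factorization would include a linear factor). Hence x^3 - 969 is the minimal polynomial of α, and in particular [Q(α):Q] = 3.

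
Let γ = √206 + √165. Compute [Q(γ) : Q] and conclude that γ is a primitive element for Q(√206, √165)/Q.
[Q(γ) : Q] = 4 (equivalently, Q(γ) = Q(√206, √165))

Obviously Q(γ) ⊆ Q(√206, √165), and [Q(√206, √165):Q] = 4 (since 206, 165 are distinct squarefree integers > 1 with 33990 not a perfect square). To show equality we compute the minimal polynomial of γ. From γ = √206 + √165: γ^2 = 206 + 2√(33990) + 165 = 371 + 2√(33990), so γ^2 - 371 = 2√(33990); squaring, (γ^2 - 371)^2 = 4·33990, i.e. γ^4 - 742γ^2 + 137641 - 135960 = 0, i.e. γ^4 - 742γ^2 + 1681 = 0. So γ is a root of x^4 - 742x^2 + 1681. This polynomial is irreducible over Q: it has no rational root (each ±√206 ± √165 is irrational), and any factorization into two quadratics over Q would force √(33990) ∈ Q (pairing opposite roots) or √206, √165 ∈ Q (other pairings), all impossible. Hence [Q(γ):Q] = 4 = [Q(√206, √165):Q], so Q(γ) = Q(√206, √165).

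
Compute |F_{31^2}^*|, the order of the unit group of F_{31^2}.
|F_{31^2}^*| = 960

F_{31^2} has 31^2 = 961 elements; its multiplicative group consists of all nonzero elements, so |F_{31^2}^*| = 961 - 1 = 960. (It is cyclic since any finite subgroup of the multiplicative group of a field is cyclic.)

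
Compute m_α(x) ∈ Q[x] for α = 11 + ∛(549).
m_α(x) = x^3 - 33x^2 + 363x - 1880

Set β = α - 11 = ∛(549), so β^3 = 549. Then (α - 11)^3 - 549 = 0, i.e. α is a root of g(x) = (x - 11)^3 - 549 = x^3 - 33x^2 + 363x - 1880. Since g(x) = h(x - 11) where h(x) = x^3 - 549, and h is irreducible over Q (because 549 is not a perfect cube, so h has no rational root, and a monic cubic with no rational root is irreducible), g is also irreducible (irreducibility is preserved under the substitution x → x - 11). Hence m_α(x) = x^3 - 33x^2 + 363x - 1880.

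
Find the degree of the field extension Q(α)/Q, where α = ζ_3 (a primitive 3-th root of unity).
[Q(α):Q] = 2

The minimal polynomial of ζ_3 over Q is the 3-th cyclotomic polynomial Φ_3(x), which is irreducible over Q and has degree φ(3) = 2. Hence [Q(α):Q] = φ(3) = 2.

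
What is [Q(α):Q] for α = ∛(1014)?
[Q(α):Q] = 3

The minimal polynomial of α is x^3 - 1014, irreducible over Q since 1014 is not a perfect cube (so x^3 - 1014 has no rational root). Hence [Q(α):Q] = deg(m_α) = 3.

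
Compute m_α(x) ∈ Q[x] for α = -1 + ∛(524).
m_α(x) = x^3 + 3x^2 + 3x - 523

Set β = α + 1 = ∛(524), so β^3 = 524. Then (α + 1)^3 - 524 = 0, i.e. α is a root of g(x) = (x + 1)^3 - 524 = x^3 + 3x^2 + 3x - 523. Since g(x) = h(x + 1) where h(x) = x^3 - 524, and h is irreducible over Q (because 524 is not a perfect cube, so h has no rational root, and a monic cubic with no rational root is irreducible), g is also irreducible (irreducibility is preserved under the substitution x → x + 1). Hence m_α(x) = x^3 + 3x^2 + 3x - 523.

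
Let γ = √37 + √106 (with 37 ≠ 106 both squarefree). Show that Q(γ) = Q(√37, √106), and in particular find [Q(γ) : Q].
[Q(γ) : Q] = 4 (equivalently, Q(γ) = Q(√37, √106))

Obviously Q(γ) ⊆ Q(√37, √106), and [Q(√37, √106):Q] = 4 (since 37, 106 are distinct squarefree integers > 1 with 3922 not a perfect square). To show equality we compute the minimal polynomial of γ. From γ = √37 + √106: γ^2 = 37 + 2√(3922) + 106 = 143 + 2√(3922), so γ^2 - 143 = 2√(3922); squaring, (γ^2 - 143)^2 = 4·3922, i.e. γ^4 - 286γ^2 + 20449 - 15688 = 0, i.e. γ^4 - 286γ^2 + 4761 = 0. So γ is a root of x^4 - 286x^2 + 4761. This polynomial is irreducible over Q: it has no rational root (each ±√37 ± √106 is irrational), and any factorization into two quadratics over Q would force √(3922) ∈ Q (pairing opposite roots) or √37, √106 ∈ Q (other pairings), all impossible. Hence [Q(γ):Q] = 4 = [Q(√37, √106):Q], so Q(γ) = Q(√37, √106).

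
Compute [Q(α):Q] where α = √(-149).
[Q(α):Q] = 2

[Q(α):Q] equals the degree of the minimal polynomial of α. Here α^2 = -149 and x^2 + 149 is irreducible (d = -149 is squarefree, ≠ 1, hence not a square), so deg(m_α) = 2. Thus [Q(α):Q] = 2.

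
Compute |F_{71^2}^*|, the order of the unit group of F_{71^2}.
|F_{71^2}^*| = 5040

F_{71^2} has 71^2 = 5041 elements; its multiplicative group consists of all nonzero elements, so |F_{71^2}^*| = 5041 - 1 = 5040. (It is cyclic since any finite subgroup of the multiplicative group of a field is cyclic.)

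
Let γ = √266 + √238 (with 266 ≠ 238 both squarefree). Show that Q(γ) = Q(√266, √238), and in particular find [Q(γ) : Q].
[Q(γ) : Q] = 4 (equivalently, Q(γ) = Q(√266, √238))

Obviously Q(γ) ⊆ Q(√266, √238), and [Q(√266, √238):Q] = 4 (since 266, 238 are distinct squarefree integers > 1 with 63308 not a perfect square). To show equality we compute the minimal polynomial of γ. From γ = √266 + √238: γ^2 = 266 + 2√(63308) + 238 = 504 + 2√(63308), so γ^2 - 504 = 2√(63308); squaring, (γ^2 - 504)^2 = 4·63308, i.e. γ^4 - 1008γ^2 + 254016 - 253232 = 0, i.e. γ^4 - 1008γ^2 + 784 = 0. So γ is a root of x^4 - 1008x^2 + 784. This polynomial is irreducible over Q: it has no rational root (each ±√266 ± √238 is irrational), and any factorization into two quadratics over Q would force √(63308) ∈ Q (pairing opposite roots) or √266, √238 ∈ Q (other pairings), all impossible. Hence [Q(γ):Q] = 4 = [Q(√266, √238):Q], so Q(γ) = Q(√266, √238).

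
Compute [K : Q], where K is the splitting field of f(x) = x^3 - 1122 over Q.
[K : Q] = 6

The roots of x^3 - 1122 are ∛1122, ω∛1122, ω^2∛1122 where ω = e^(2πi/3) is a primitive cube root of unity, so K = Q(∛1122, ω). Now [Q(∛1122):Q] = 3 (since 1122 is not a perfect cube, x^3 - 1122 is irreducible) and [Q(ω):Q] = 2. Both 2 and 3 divide [K:Q], and [K:Q] ≤ 3·2 = 6, so [K:Q] = 6. (Equivalently: Q(∛1122) ⊂ R but ω ∉ R, so [K : Q(∛1122)] = 2.)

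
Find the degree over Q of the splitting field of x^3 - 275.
[K : Q] = 6

The roots of x^3 - 275 are ∛275, ω∛275, ω^2∛275 where ω = e^(2πi/3) is a primitive cube root of unity, so K = Q(∛275, ω). Now [Q(∛275):Q] = 3 (since 275 is not a perfect cube, x^3 - 275 is irreducible) and [Q(ω):Q] = 2. Both 2 and 3 divide [K:Q], and [K:Q] ≤ 3·2 = 6, so [K:Q] = 6. (Equivalently: Q(∛275) ⊂ R but ω ∉ R, so [K : Q(∛275)] = 2.)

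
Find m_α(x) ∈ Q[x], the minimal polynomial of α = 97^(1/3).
m_α(x) = x^3 - 97

α satisfies α^3 = 97, so x^3 - 97 annihilates α. By the rational root test, a rational root p/q (in lowest terms) of x^3 - 97 would satisfy p^3 = 97 q^3, forcing q = 1 and p^3 = 97; but 97 is not a perfect cube, contradiction. A monic cubic over Q with no rational root is irreducible (any nontrivial factorization would include a linear factor). Hence x^3 - 97 is the minimal polynomial of α, and in particular [Q(α):Q] = 3.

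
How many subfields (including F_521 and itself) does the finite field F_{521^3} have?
F_{521^3} has 2 subfields

The subfields of F_{p^n} are exactly the fields F_{p^d} for d | n (each is the fixed field of the unique index-d subgroup of Gal(F_{p^n}/F_p) ≅ Z/nZ). The divisors of n = 3 are {1, 3}, giving 2 subfields: F_{521^1}, F_{521^3}.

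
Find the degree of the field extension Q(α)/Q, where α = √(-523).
[Q(α):Q] = 2

[Q(α):Q] equals the degree of the minimal polynomial of α. Here α^2 = -523 and x^2 + 523 is irreducible (d = -523 is squarefree, ≠ 1, hence not a square), so deg(m_α) = 2. Thus [Q(α):Q] = 2.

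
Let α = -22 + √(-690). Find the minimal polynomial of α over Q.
m_α(x) = x^2 + 44x + 1174

From α + 22 = √(-690), squaring gives (α + 22)^2 = -690, i.e. α^2 + 44α + 484 = -690, so α^2 + 44α + 1174 = 0. The discriminant of x^2 + 44x + 1174 is (44)^2 - 4·(1174) = 1936 - 4696 = -2760, and 4·(-690) is not a perfect square in Q since -690 is squarefree and ≠ 1. Hence x^2 + 44x + 1174 is irreducible over Q and is the minimal polynomial of α.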